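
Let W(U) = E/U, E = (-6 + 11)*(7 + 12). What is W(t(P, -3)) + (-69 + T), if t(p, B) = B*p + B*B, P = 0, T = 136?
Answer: 698/9 ≈ 77.556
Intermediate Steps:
E = 95 (E = 5*19 = 95)
t(p, B) = B² + B*p (t(p, B) = B*p + B² = B² + B*p)
W(U) = 95/U
W(t(P, -3)) + (-69 + T) = 95/((-3*(-3 + 0))) + (-69 + 136) = 95/((-3*(-3))) + 67 = 95/9 + 67 = 698/9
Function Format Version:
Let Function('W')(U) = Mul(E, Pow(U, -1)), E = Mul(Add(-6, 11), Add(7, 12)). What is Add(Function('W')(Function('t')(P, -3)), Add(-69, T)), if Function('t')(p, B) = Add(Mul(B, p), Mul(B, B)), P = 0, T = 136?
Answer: Rational(698, 9) ≈ 77.556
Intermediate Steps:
E = 95 (E = Mul(5, 19) = 95)
Function('t')(p, B) = Add(Pow(B, 2), Mul(B, p)) (Function('t')(p, B) = Add(Mul(B, p), Pow(B, 2)) = Add(Pow(B, 2), Mul(B, p)))
Function('W')(U) = Mul(95, Pow(U, -1))
Add(Function('W')(Function('t')(P, -3)), Add(-69, T)) = Add(Mul(95, Pow(Mul(-3, Add(-3, 0)), -1)), Add(-69, 136)) = Add(Mul(95, Pow(Mul(-3, -3), -1)), 67) = Add(Mul(95, Pow(9, -1)), 67) = Add(Mul(95, Rational(1, 9)), 67) = Add(Rational(95, 9), 67) = Rational(698, 9)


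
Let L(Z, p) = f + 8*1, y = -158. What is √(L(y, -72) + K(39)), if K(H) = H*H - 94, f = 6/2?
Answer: √1438 ≈ 37.921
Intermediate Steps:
f = 3 (f = 6*(½) = 3)
K(H) = -94 + H² (K(H) = H² - 94 = -94 + H²)
L(Z, p) = 11 (L(Z, p) = 3 + 8*1 = 3 + 8 = 11)
√(L(y, -72) + K(39)) = √(11 + (-94 + 39²)) = √(11 + (-94 + 1521)) = √(11 + 1427) = √1438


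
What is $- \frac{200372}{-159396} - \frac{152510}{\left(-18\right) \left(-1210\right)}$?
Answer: $- \frac{166211515}{28930374} \approx -5.7452$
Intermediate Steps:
$- \frac{200372}{-159396} - \frac{152510}{\left(-18\right) \left(-1210\right)} = \left(-200372\right) \left(- \frac{1}{159396}\right) - \frac{152510}{21780} = \frac{50093}{39849} - \frac{15251}{2178} = - \frac{166211515}{28930374}$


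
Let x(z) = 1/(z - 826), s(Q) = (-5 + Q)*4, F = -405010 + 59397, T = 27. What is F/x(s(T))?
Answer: 255062394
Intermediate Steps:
F = -345613
s(Q) = -20 + 4*Q
x(z) = 1/(-826 + z)
F/x(s(T)) = -(-292388598 + 37326204) = -345613/(1/(-826 + (-20 + 108))) = -345613/(1/(-826 + 88)) = -345613/(1/(-738)) = -345613/(-1/738) = -345613*(-738) = 255062394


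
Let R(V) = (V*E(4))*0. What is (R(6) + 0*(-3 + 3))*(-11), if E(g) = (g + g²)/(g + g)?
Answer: 0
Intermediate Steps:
E(g) = (g + g²)/(2*g) (E(g) = (g + g²)/((2*g)) = (g + g²)*(1/(2*g)) = (g + g²)/(2*g))
R(V) = 0 (R(V) = (V*(½ + (½)*4))*0 = (V*(½ + 2))*0 = (V*(5/2))*0 = (5*V/2)*0 = 0)
(R(6) + 0*(-3 + 3))*(-11) = (0 + 0*(-3 + 3))*(-11) = (0 + 0*0)*(-11) = (0 + 0)*(-11) = 0*(-11) = 0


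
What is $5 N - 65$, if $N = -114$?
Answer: $-635$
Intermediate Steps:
$5 N - 65 = 5 \left(-114\right) - 65 = -570 - 65 = -635$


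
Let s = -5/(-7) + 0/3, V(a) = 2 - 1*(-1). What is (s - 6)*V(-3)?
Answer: -111/7 ≈ -15.857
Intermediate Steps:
V(a) = 3 (V(a) = 2 + 1 = 3)
s = 5/7 (s = -5*(-1/7) + 0*(1/3) = 5/7 + 0 = 5/7 ≈ 0.71429)
(s - 6)*V(-3) = (5/7 - 6)*3 = -37/7*3 = -111/7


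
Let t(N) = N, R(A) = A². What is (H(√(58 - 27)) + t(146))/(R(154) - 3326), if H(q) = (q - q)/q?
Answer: 73/10195 ≈ 0.0071604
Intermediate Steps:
H(q) = 0 (H(q) = 0/q = 0)
(H(√(58 - 27)) + t(146))/(R(154) - 3326) = (0 + 146)/(154² - 3326) = 146/(23716 - 3326) = 146/20390 = 146*(1/20390) = 73/10195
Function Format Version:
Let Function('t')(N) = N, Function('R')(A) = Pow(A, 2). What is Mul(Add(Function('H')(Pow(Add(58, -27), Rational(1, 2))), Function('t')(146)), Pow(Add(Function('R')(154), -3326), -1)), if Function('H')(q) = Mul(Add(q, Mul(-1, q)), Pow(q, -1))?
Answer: Rational(73, 10195) ≈ 0.0071604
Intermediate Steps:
Function('H')(q) = 0 (Function('H')(q) = Mul(0, Pow(q, -1)) = 0)
Mul(Add(Function('H')(Pow(Add(58, -27), Rational(1, 2))), Function('t')(146)), Pow(Add(Function('R')(154), -3326), -1)) = Mul(Add(0, 146), Pow(Add(Pow(154, 2), -3326), -1)) = Mul(146, Pow(Add(23716, -3326), -1)) = Mul(146, Pow(20390, -1)) = Mul(146, Rational(1, 20390)) = Rational(73, 10195)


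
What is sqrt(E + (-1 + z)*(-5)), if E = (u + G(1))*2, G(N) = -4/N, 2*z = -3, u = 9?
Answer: 3*sqrt(10)/2 ≈ 4.7434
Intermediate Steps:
z = -3/2 (z = (1/2)*(-3) = -3/2 ≈ -1.5000)
E = 10 (E = (9 - 4/1)*2 = (9 - 4*1)*2 = (9 - 4)*2 = 5*2 = 10)
sqrt(E + (-1 + z)*(-5)) = sqrt(10 + (-1 - 3/2)*(-5)) = sqrt(10 - 5/2*(-5)) = sqrt(10 + 25/2) = sqrt(45/2) = 3*sqrt(10)/2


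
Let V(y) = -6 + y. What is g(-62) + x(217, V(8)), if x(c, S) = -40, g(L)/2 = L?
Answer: -164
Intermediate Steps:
g(L) = 2*L
g(-62) + x(217, V(8)) = 2*(-62) - 40 = -124 - 40 = -164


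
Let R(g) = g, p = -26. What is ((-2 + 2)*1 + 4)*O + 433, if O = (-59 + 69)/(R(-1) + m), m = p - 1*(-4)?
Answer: 9919/23 ≈ 431.26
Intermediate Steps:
m = -22 (m = -26 - 1*(-4) = -26 + 4 = -22)
O = -10/23 (O = (-59 + 69)/(-1 - 22) = 10/(-23) = 10*(-1/23) = -10/23 ≈ -0.43478)
((-2 + 2)*1 + 4)*O + 433 = ((-2 + 2)*1 + 4)*(-10/23) + 433 = (0*1 + 4)*(-10/23) + 433 = (0 + 4)*(-10/23) + 433 = 4*(-10/23) + 433 = -40/23 + 433 = 9919/23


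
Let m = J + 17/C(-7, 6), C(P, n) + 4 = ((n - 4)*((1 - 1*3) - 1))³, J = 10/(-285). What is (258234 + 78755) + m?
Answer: 4225840651/12540 ≈ 3.3699e+5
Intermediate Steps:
J = -2/57 (J = 10*(-1/285) = -2/57 ≈ -0.035088)
C(P, n) = -4 + (12 - 3*n)³ (C(P, n) = -4 + ((n - 4)*((1 - 1*3) - 1))³ = -4 + ((-4 + n)*((1 - 3) - 1))³ = -4 + ((-4 + n)*(-2 - 1))³ = -4 + ((-4 + n)*(-3))³ = -4 + (12 - 3*n)³)
m = -1409/12540 (m = -2/57 + 17/(-4 - 27*(-4 + 6)³) = -2/57 + 17/(-4 - 27*2³) = -2/57 + 17/(-4 - 27*8) = -2/57 + 17/(-4 - 216) = -2/57 + 17/(-220) = -2/57 + 17*(-1/220) = -2/57 - 17/220 = -1409/12540 ≈ -0.11236)
(258234 + 78755) + m = (258234 + 78755) - 1409/12540 = 336989 - 1409/12540 = 4225840651/12540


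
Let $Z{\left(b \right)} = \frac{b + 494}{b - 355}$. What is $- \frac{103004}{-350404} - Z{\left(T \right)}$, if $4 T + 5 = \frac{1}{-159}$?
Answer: $\frac{489524423}{291886532} \approx 1.6771$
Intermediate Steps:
$T = - \frac{199}{159}$ ($T = - \frac{5}{4} + \frac{1}{4 \left(-159\right)} = - \frac{5}{4} + \frac{1}{4} \left(- \frac{1}{159}\right) = - \frac{5}{4} - \frac{1}{636} = - \frac{199}{159} \approx -1.2516$)
$Z{\left(b \right)} = \frac{494 + b}{-355 + b}$
$- \frac{103004}{-350404} - Z{\left(T \right)} = - \frac{103004}{-350404} - \frac{494 - \frac{199}{159}}{-355 - \frac{199}{159}} = \left(-103004\right) \left(- \frac{1}{350404}\right) - \frac{1}{- \frac{56644}{159}} \cdot \frac{78347}{159} = \frac{25751}{87601} - \left(- \frac{159}{56644}\right) \frac{78347}{159} = \frac{25751}{87601} - - \frac{78347}{56644} = \frac{25751}{87601} + \frac{78347}{56644} = \frac{489524423}{291886532}$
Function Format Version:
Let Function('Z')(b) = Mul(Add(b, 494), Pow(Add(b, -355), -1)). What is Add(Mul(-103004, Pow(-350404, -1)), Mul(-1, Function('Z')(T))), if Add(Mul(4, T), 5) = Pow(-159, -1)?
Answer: Rational(489524423, 291886532) ≈ 1.6771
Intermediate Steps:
T = Rational(-199, 159) (T = Add(Rational(-5, 4), Mul(Rational(1, 4), Pow(-159, -1))) = Add(Rational(-5, 4), Mul(Rational(1, 4), Rational(-1, 159))) = Add(Rational(-5, 4), Rational(-1, 636)) = Rational(-199, 159) ≈ -1.2516)
Function('Z')(b) = Mul(Pow(Add(-355, b), -1), Add(494, b)) (Function('Z')(b) = Mul(Add(494, b), Pow(Add(-355, b), -1)) = Mul(Pow(Add(-355, b), -1), Add(494, b)))
Add(Mul(-103004, Pow(-350404, -1)), Mul(-1, Function('Z')(T))) = Add(Mul(-103004, Pow(-350404, -1)), Mul(-1, Mul(Pow(Add(-355, Rational(-199, 159)), -1), Add(494, Rational(-199, 159))))) = Add(Mul(-103004, Rational(-1, 350404)), Mul(-1, Mul(Pow(Rational(-56644, 159), -1), Rational(78347, 159)))) = Add(Rational(25751, 87601), Mul(-1, Mul(Rational(-159, 56644), Rational(78347, 159)))) = Add(Rational(25751, 87601), Mul(-1, Rational(-78347, 56644))) = Add(Rational(25751, 87601), Rational(78347, 56644)) = Rational(489524423, 291886532)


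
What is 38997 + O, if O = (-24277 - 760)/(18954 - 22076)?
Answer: 121773671/3122 ≈ 39005.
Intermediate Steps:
O = 25037/3122 (O = -25037/(-3122) = -25037*(-1/3122) = 25037/3122 ≈ 8.0195)
38997 + O = 38997 + 25037/3122 = 121773671/3122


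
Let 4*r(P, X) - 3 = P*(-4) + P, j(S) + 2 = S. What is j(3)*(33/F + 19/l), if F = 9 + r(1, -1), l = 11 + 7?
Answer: 85/18 ≈ 4.7222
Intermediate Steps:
l = 18
j(S) = -2 + S
r(P, X) = 3/4 - 3*P/4 (r(P, X) = 3/4 + (P*(-4) + P)/4 = 3/4 + (-4*P + P)/4 = 3/4 + (-3*P)/4 = 3/4 - 3*P/4)
F = 9 (F = 9 + (3/4 - 3/4*1) = 9 + (3/4 - 3/4) = 9 + 0 = 9)
j(3)*(33/F + 19/l) = (-2 + 3)*(33/9 + 19/18) = 1*(33*(1/9) + 19*(1/18)) = 1*(11/3 + 19/18) = 1*(85/18) = 85/18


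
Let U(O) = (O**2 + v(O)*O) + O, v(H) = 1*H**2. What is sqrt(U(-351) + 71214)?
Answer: I*sqrt(43049487) ≈ 6561.2*I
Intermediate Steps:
v(H) = H**2
U(O) = O + O**2 + O**3 (U(O) = (O**2 + O**2*O) + O = (O**2 + O**3) + O = O + O**2 + O**3)
sqrt(U(-351) + 71214) = sqrt(-351*(1 - 351 + (-351)**2) + 71214) = sqrt(-351*(1 - 351 + 123201) + 71214) = sqrt(-351*122851 + 71214) = sqrt(-43120701 + 71214) = sqrt(-43049487) = I*sqrt(43049487)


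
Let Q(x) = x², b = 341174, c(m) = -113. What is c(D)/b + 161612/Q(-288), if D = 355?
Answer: 6891054977/3537292032 ≈ 1.9481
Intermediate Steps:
c(D)/b + 161612/Q(-288) = -113/341174 + 161612/((-288)²) = -113*1/341174 + 161612/82944 = -113/341174 + 161612*(1/82944) = -113/341174 + 40403/20736 = 6891054977/3537292032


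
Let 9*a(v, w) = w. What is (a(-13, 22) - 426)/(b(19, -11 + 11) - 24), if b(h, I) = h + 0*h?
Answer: 3812/45 ≈ 84.711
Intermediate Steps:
a(v, w) = w/9
b(h, I) = h (b(h, I) = h + 0 = h)
(a(-13, 22) - 426)/(b(19, -11 + 11) - 24) = ((⅑)*22 - 426)/(19 - 24) = (22/9 - 426)/(-5) = -3812/9*(-⅕) = 3812/45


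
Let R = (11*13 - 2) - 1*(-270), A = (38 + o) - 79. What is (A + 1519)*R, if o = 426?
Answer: 782544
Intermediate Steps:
A = 385 (A = (38 + 426) - 79 = 464 - 79 = 385)
R = 411 (R = (143 - 2) + 270 = 141 + 270 = 411)
(A + 1519)*R = (385 + 1519)*411 = 1904*411 = 782544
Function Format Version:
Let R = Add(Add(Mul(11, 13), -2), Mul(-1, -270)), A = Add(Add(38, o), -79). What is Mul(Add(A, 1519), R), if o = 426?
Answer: 782544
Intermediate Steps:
A = 385 (A = Add(Add(38, 426), -79) = Add(464, -79) = 385)
R = 411 (R = Add(Add(143, -2), 270) = Add(141, 270) = 411)
Mul(Add(A, 1519), R) = Mul(Add(385, 1519), 411) = Mul(1904, 411) = 782544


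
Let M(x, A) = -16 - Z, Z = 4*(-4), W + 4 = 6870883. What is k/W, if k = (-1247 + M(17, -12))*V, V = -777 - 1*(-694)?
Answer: 103501/6870879 ≈ 0.015064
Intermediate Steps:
V = -83 (V = -777 + 694 = -83)
W = 6870879 (W = -4 + 6870883 = 6870879)
Z = -16
M(x, A) = 0 (M(x, A) = -16 - 1*(-16) = -16 + 16 = 0)
k = 103501 (k = (-1247 + 0)*(-83) = -1247*(-83) = 103501)
k/W = 103501/6870879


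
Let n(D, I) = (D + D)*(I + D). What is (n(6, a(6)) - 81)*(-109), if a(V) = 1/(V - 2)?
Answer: 654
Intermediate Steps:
a(V) = 1/(-2 + V)
n(D, I) = 2*D*(D + I) (n(D, I) = (2*D)*(D + I) = 2*D*(D + I))
(n(6, a(6)) - 81)*(-109) = (2*6*(6 + 1/(-2 + 6)) - 81)*(-109) = (2*6*(6 + 1/4) - 81)*(-109) = (2*6*(6 + ¼) - 81)*(-109) = (2*6*(25/4) - 81)*(-109) = (75 - 81)*(-109) = -6*(-109) = 654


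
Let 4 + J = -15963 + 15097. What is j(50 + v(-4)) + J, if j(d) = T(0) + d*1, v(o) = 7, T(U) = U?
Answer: -813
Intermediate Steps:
j(d) = d (j(d) = 0 + d*1 = 0 + d = d)
J = -870 (J = -4 + (-15963 + 15097) = -4 - 866 = -870)
j(50 + v(-4)) + J = (50 + 7) - 870 = 57 - 870 = -813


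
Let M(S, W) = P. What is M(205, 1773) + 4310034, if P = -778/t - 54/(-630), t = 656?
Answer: 49479177689/11480 ≈ 4.3100e+6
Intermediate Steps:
P = -12631/11480 (P = -778/656 - 54/(-630) = -778*1/656 - 54*(-1/630) = -389/328 + 3/35 = -12631/11480 ≈ -1.1003)
M(S, W) = -12631/11480
M(205, 1773) + 4310034 = -12631/11480 + 4310034 = 49479177689/11480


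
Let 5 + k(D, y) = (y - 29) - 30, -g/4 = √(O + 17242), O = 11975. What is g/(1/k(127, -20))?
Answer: 336*√29217 ≈ 57432.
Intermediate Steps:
g = -4*√29217 (g = -4*√(11975 + 17242) = -4*√29217 ≈ -683.72)
k(D, y) = -64 + y (k(D, y) = -5 + ((y - 29) - 30) = -5 + ((-29 + y) - 30) = -5 + (-59 + y) = -64 + y)
g/(1/k(127, -20)) = (-4*√29217)/(1/(-64 - 20)) = (-4*√29217)/(1/(-84)) = (-4*√29217)/(-1/84) = -4*√29217*(-84) = 336*√29217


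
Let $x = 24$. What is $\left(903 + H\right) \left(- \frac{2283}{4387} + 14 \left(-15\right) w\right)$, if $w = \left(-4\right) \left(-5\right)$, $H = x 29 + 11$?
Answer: $- \frac{29668569630}{4387} \approx -6.7628 \cdot 10^{6}$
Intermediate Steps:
$H = 707$ ($H = 24 \cdot 29 + 11 = 696 + 11 = 707$)
$w = 20$
$\left(903 + H\right) \left(- \frac{2283}{4387} + 14 \left(-15\right) w\right) = \left(903 + 707\right) \left(- \frac{2283}{4387} + 14 \left(-15\right) 20\right) = 1610 \left(\left(-2283\right) \frac{1}{4387} - 4200\right) = 1610 \left(- \frac{2283}{4387} - 4200\right) = 1610 \left(- \frac{18427683}{4387}\right) = - \frac{29668569630}{4387}$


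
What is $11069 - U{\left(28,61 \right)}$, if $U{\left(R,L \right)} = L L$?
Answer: $7348$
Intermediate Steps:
$U{\left(R,L \right)} = L^{2}$
$11069 - U{\left(28,61 \right)} = 11069 - 61^{2} = 11069 - 3721 = 7348$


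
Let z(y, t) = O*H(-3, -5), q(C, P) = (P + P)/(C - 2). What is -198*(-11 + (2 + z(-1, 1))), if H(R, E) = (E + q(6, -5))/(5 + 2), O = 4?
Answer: 18414/7 ≈ 2630.6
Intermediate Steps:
q(C, P) = 2*P/(-2 + C) (q(C, P) = (2*P)/(-2 + C) = 2*P/(-2 + C))
H(R, E) = -5/14 + E/7 (H(R, E) = (E + 2*(-5)/(-2 + 6))/(5 + 2) = (E + 2*(-5)/4)/7 = (E + 2*(-5)*(¼))*(⅐) = (E - 5/2)*(⅐) = (-5/2 + E)*(⅐) = -5/14 + E/7)
z(y, t) = -30/7 (z(y, t) = 4*(-5/14 + (⅐)*(-5)) = 4*(-5/14 - 5/7) = 4*(-15/14) = -30/7)
-198*(-11 + (2 + z(-1, 1))) = -198*(-11 + (2 - 30/7)) = -198*(-11 - 16/7) = -198*(-93/7) = 18414/7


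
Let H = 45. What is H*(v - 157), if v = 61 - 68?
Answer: -7380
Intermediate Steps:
v = -7
H*(v - 157) = 45*(-7 - 157) = 45*(-164) = -7380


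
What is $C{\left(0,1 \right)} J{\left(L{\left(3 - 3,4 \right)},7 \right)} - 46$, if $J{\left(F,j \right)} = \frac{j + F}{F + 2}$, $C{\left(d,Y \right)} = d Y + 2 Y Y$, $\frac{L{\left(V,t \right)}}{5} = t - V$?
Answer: $- \frac{479}{11} \approx -43.545$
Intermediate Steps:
$L{\left(V,t \right)} = - 5 V + 5 t$ ($L{\left(V,t \right)} = 5 \left(t - V\right) = - 5 V + 5 t$)
$C{\left(d,Y \right)} = 2 Y^{2} + Y d$ ($C{\left(d,Y \right)} = Y d + 2 Y^{2} = 2 Y^{2} + Y d$)
$J{\left(F,j \right)} = \frac{F + j}{2 + F}$
$C{\left(0,1 \right)} J{\left(L{\left(3 - 3,4 \right)},7 \right)} - 46 = 1 \left(0 + 2 \cdot 1\right) \frac{\left(- 5 \left(3 - 3\right) + 5 \cdot 4\right) + 7}{2 + \left(- 5 \left(3 - 3\right) + 5 \cdot 4\right)} - 46 = 1 \left(0 + 2\right) \frac{\left(- 5 \left(3 - 3\right) + 20\right) + 7}{2 + \left(- 5 \left(3 - 3\right) + 20\right)} - 46 = 1 \cdot 2 \frac{\left(\left(-5\right) 0 + 20\right) + 7}{2 + \left(\left(-5\right) 0 + 20\right)} - 46 = 2 \frac{\left(0 + 20\right) + 7}{2 + \left(0 + 20\right)} - 46 = 2 \frac{20 + 7}{2 + 20} - 46 = 2 \cdot \frac{1}{22} \cdot 27 - 46 = 2 \cdot \frac{27}{22} - 46 = \frac{27}{11} - 46 = - \frac{479}{11}$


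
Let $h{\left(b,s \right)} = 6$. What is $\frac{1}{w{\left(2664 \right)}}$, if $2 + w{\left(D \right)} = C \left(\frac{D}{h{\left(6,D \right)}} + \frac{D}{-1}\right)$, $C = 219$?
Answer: $- \frac{1}{486182} \approx -2.0568 \cdot 10^{-6}$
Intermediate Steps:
$w{\left(D \right)} = -2 - \frac{365 D}{2}$ ($w{\left(D \right)} = -2 + 219 \left(\frac{D}{6} + \frac{D}{-1}\right) = -2 + 219 \left(D \frac{1}{6} + D \left(-1\right)\right) = -2 + 219 \left(\frac{D}{6} - D\right) = -2 + 219 \left(- \frac{5 D}{6}\right) = -2 - \frac{365 D}{2}$)
$\frac{1}{w{\left(2664 \right)}} = \frac{1}{-2 - 486180} = \frac{1}{-486182} = - \frac{1}{486182}$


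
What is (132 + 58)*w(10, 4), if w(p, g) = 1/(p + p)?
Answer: 19/2 ≈ 9.5000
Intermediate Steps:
w(p, g) = 1/(2*p)
(132 + 58)*w(10, 4) = (132 + 58)*((½)/10) = 190*((½)*(⅒)) = 190*(1/20) = 19/2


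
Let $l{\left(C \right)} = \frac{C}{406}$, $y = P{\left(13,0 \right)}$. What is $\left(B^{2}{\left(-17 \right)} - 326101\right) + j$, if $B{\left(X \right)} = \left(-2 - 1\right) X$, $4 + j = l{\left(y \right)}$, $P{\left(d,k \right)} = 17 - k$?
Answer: $- \frac{131342607}{406} \approx -3.235 \cdot 10^{5}$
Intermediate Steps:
$y = 17$ ($y = 17 - 0 = 17 + 0 = 17$)
$l{\left(C \right)} = \frac{C}{406}$ ($l{\left(C \right)} = C \frac{1}{406} = \frac{C}{406}$)
$j = - \frac{1607}{406}$ ($j = -4 + \frac{1}{406} \cdot 17 = -4 + \frac{17}{406} = - \frac{1607}{406} \approx -3.9581$)
$B{\left(X \right)} = - 3 X$
$\left(B^{2}{\left(-17 \right)} - 326101\right) + j = \left(\left(\left(-3\right) \left(-17\right)\right)^{2} - 326101\right) - \frac{1607}{406} = \left(51^{2} - 326101\right) - \frac{1607}{406} = \left(2601 - 326101\right) - \frac{1607}{406} = -323500 - \frac{1607}{406} = - \frac{131342607}{406}$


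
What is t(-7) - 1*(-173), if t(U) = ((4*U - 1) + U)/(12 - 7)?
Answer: 829/5 ≈ 165.80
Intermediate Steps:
t(U) = -⅕ + U (t(U) = ((-1 + 4*U) + U)/5 = (-1 + 5*U)*(⅕) = -⅕ + U)
t(-7) - 1*(-173) = (-⅕ - 7) - 1*(-173) = -36/5 + 173 = 829/5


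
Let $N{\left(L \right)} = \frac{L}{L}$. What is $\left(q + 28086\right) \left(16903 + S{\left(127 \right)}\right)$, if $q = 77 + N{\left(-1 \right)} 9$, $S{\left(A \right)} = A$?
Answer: $479769160$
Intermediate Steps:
$N{\left(L \right)} = 1$
$q = 86$ ($q = 77 + 1 \cdot 9 = 77 + 9 = 86$)
$\left(q + 28086\right) \left(16903 + S{\left(127 \right)}\right) = \left(86 + 28086\right) \left(16903 + 127\right) = 28172 \cdot 17030 = 479769160$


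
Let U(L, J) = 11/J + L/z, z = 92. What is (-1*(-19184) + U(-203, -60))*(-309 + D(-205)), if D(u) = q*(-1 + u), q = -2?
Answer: 1363237033/690 ≈ 1.9757e+6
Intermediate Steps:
D(u) = 2 - 2*u (D(u) = -2*(-1 + u) = 2 - 2*u)
U(L, J) = 11/J + L/92
(-1*(-19184) + U(-203, -60))*(-309 + D(-205)) = (-1*(-19184) + (11/(-60) + (1/92)*(-203)))*(-309 + (2 - 2*(-205))) = (19184 + (11*(-1/60) - 203/92))*(-309 + (2 + 410)) = (19184 + (-11/60 - 203/92))*(-309 + 412) = (19184 - 1649/690)*103 = (13235311/690)*103 = 1363237033/690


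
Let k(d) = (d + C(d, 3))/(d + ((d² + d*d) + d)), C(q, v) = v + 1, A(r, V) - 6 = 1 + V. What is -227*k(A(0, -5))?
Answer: -227/2 ≈ -113.50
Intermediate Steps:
A(r, V) = 7 + V (A(r, V) = 6 + (1 + V) = 7 + V)
C(q, v) = 1 + v
k(d) = (4 + d)/(2*d + 2*d²) (k(d) = (d + (1 + 3))/(d + ((d² + d*d) + d)) = (d + 4)/(d + ((d² + d²) + d)) = (4 + d)/(d + (2*d² + d)) = (4 + d)/(d + (d + 2*d²)) = (4 + d)/(2*d + 2*d²))
-227*k(A(0, -5)) = -227*(4 + (7 - 5))/(2*(7 - 5)*(1 + (7 - 5))) = -227*(4 + 2)/(2*2*(1 + 2)) = -227*6/(2*2*3) = -227*½ = -227/2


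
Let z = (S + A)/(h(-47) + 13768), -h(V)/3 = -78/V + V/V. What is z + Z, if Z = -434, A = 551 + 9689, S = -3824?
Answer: -280375362/646721 ≈ -433.53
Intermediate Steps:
h(V) = -3 + 234/V (h(V) = -3*(-78/V + V/V) = -3*(-78/V + 1) = -3*(1 - 78/V) = -3 + 234/V)
A = 10240
z = 301552/646721 (z = (-3824 + 10240)/((-3 + 234/(-47)) + 13768) = 6416/((-3 + 234*(-1/47)) + 13768) = 6416/((-3 - 234/47) + 13768) = 6416/(-375/47 + 13768) = 6416/(646721/47) = 6416*(47/646721) = 301552/646721 ≈ 0.46628)
z + Z = 301552/646721 - 434 = -280375362/646721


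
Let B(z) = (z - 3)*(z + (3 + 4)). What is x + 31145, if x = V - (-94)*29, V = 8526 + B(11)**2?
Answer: 63133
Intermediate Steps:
B(z) = (-3 + z)*(7 + z) (B(z) = (-3 + z)*(z + 7) = (-3 + z)*(7 + z))
V = 29262 (V = 8526 + (-21 + 11**2 + 4*11)**2 = 8526 + (-21 + 121 + 44)**2 = 8526 + 144**2 = 8526 + 20736 = 29262)
x = 31988 (x = 29262 - (-94)*29 = 29262 - 1*(-2726) = 29262 + 2726 = 31988)
x + 31145 = 31988 + 31145 = 63133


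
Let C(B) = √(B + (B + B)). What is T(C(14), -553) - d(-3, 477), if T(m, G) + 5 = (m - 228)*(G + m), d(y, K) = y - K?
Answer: 126601 - 781*√42 ≈ 1.2154e+5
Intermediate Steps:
C(B) = √3*√B (C(B) = √(B + 2*B) = √(3*B) = √3*√B)
T(m, G) = -5 + (-228 + m)*(G + m) (T(m, G) = -5 + (m - 228)*(G + m) = -5 + (-228 + m)*(G + m))
T(C(14), -553) - d(-3, 477) = (-5 + (√3*√14)² - 228*(-553) - 228*√3*√14 - 553*√3*√14) - (-3 - 1*477) = (-5 + (√42)² + 126084 - 228*√42 - 553*√42) - (-3 - 477) = (-5 + 42 + 126084 - 228*√42 - 553*√42) - 1*(-480) = (126121 - 781*√42) + 480 = 126601 - 781*√42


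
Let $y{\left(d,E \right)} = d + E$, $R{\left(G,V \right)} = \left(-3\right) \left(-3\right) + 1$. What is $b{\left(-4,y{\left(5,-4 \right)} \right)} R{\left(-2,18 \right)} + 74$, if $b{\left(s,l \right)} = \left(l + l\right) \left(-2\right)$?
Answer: $34$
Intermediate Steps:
$R{\left(G,V \right)} = 10$ ($R{\left(G,V \right)} = 9 + 1 = 10$)
$y{\left(d,E \right)} = E + d$
$b{\left(s,l \right)} = - 4 l$ ($b{\left(s,l \right)} = 2 l \left(-2\right) = - 4 l$)
$b{\left(-4,y{\left(5,-4 \right)} \right)} R{\left(-2,18 \right)} + 74 = - 4 \left(-4 + 5\right) 10 + 74 = \left(-4\right) 1 \cdot 10 + 74 = \left(-4\right) 10 + 74 = -40 + 74 = 34$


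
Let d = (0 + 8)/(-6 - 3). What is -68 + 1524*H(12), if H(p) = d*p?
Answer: -16324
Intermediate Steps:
d = -8/9 (d = 8/(-9) = 8*(-1/9) = -8/9 ≈ -0.88889)
H(p) = -8*p/9
-68 + 1524*H(12) = -68 + 1524*(-8/9*12) = -68 + 1524*(-32/3) = -68 - 16256 = -16324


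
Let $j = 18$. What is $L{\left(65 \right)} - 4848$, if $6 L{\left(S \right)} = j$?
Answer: $-4845$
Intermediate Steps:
$L{\left(S \right)} = 3$ ($L{\left(S \right)} = \frac{1}{6} \cdot 18 = 3$)
$L{\left(65 \right)} - 4848 = 3 - 4848 = -4845$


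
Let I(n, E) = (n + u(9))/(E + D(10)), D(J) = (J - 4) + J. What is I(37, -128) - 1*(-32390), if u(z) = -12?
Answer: 3627655/112 ≈ 32390.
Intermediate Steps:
D(J) = -4 + 2*J (D(J) = (-4 + J) + J = -4 + 2*J)
I(n, E) = (-12 + n)/(16 + E) (I(n, E) = (n - 12)/(E + (-4 + 2*10)) = (-12 + n)/(E + (-4 + 20)) = (-12 + n)/(E + 16) = (-12 + n)/(16 + E))
I(37, -128) - 1*(-32390) = (-12 + 37)/(16 - 128) - 1*(-32390) = 25/(-112) + 32390 = -1/112*25 + 32390 = -25/112 + 32390 = 3627655/112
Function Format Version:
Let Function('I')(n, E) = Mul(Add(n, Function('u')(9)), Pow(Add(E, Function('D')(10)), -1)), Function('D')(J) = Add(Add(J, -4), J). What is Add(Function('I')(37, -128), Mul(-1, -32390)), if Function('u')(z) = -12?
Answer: Rational(3627655, 112) ≈ 32390.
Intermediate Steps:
Function('D')(J) = Add(-4, Mul(2, J)) (Function('D')(J) = Add(Add(-4, J), J) = Add(-4, Mul(2, J)))
Function('I')(n, E) = Mul(Pow(Add(16, E), -1), Add(-12, n)) (Function('I')(n, E) = Mul(Add(n, -12), Pow(Add(E, Add(-4, Mul(2, 10))), -1)) = Mul(Add(-12, n), Pow(Add(E, Add(-4, 20)), -1)) = Mul(Add(-12, n), Pow(Add(E, 16), -1)) = Mul(Add(-12, n), Pow(Add(16, E), -1)) = Mul(Pow(Add(16, E), -1), Add(-12, n)))
Add(Function('I')(37, -128), Mul(-1, -32390)) = Add(Mul(Pow(Add(16, -128), -1), Add(-12, 37)), Mul(-1, -32390)) = Add(Mul(Pow(-112, -1), 25), 32390) = Add(Mul(Rational(-1, 112), 25), 32390) = Add(Rational(-25, 112), 32390) = Rational(3627655, 112)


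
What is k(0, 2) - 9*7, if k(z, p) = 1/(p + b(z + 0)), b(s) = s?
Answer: -125/2 ≈ -62.500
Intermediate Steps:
k(z, p) = 1/(p + z) (k(z, p) = 1/(p + (z + 0)) = 1/(p + z))
k(0, 2) - 9*7 = 1/(2 + 0) - 9*7 = 1/2 - 63 = -125/2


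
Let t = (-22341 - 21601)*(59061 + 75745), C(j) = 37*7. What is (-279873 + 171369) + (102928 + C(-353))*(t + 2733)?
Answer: -611242900716557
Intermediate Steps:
C(j) = 259
t = -5923645252 (t = -43942*134806 = -5923645252)
(-279873 + 171369) + (102928 + C(-353))*(t + 2733) = (-279873 + 171369) + (102928 + 259)*(-5923645252 + 2733) = -108504 + 103187*(-5923642519) = -108504 - 611242900608053 = -611242900716557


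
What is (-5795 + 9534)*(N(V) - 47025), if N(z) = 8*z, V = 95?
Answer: -172984835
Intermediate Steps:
(-5795 + 9534)*(N(V) - 47025) = (-5795 + 9534)*(8*95 - 47025) = 3739*(760 - 47025) = 3739*(-46265) = -172984835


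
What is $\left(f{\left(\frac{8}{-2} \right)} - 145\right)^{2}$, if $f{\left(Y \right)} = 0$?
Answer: $21025$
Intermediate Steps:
$\left(f{\left(\frac{8}{-2} \right)} - 145\right)^{2} = \left(0 - 145\right)^{2} = \left(-145\right)^{2} = 21025$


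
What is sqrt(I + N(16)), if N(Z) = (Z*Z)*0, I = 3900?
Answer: 10*sqrt(39) ≈ 62.450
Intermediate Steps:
N(Z) = 0 (N(Z) = Z**2*0 = 0)
sqrt(I + N(16)) = sqrt(3900 + 0) = sqrt(3900) = 10*sqrt(39)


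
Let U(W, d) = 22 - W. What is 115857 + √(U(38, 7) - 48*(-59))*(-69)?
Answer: 115857 - 1104*√11 ≈ 1.1220e+5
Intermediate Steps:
115857 + √(U(38, 7) - 48*(-59))*(-69) = 115857 + √((22 - 1*38) - 48*(-59))*(-69) = 115857 + √((22 - 38) + 2832)*(-69) = 115857 + √(-16 + 2832)*(-69) = 115857 + √2816*(-69) = 115857 + (16*√11)*(-69) = 115857 - 1104*√11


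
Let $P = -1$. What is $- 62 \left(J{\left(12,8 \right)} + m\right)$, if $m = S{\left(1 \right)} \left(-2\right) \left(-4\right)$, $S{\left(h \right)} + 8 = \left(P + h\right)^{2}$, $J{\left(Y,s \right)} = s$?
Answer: $3472$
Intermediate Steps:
$S{\left(h \right)} = -8 + \left(-1 + h\right)^{2}$
$m = -64$ ($m = \left(-8 + \left(-1 + 1\right)^{2}\right) \left(-2\right) \left(-4\right) = \left(-8 + 0^{2}\right) \left(-2\right) \left(-4\right) = \left(-8 + 0\right) \left(-2\right) \left(-4\right) = \left(-8\right) \left(-2\right) \left(-4\right) = 16 \left(-4\right) = -64$)
$- 62 \left(J{\left(12,8 \right)} + m\right) = - 62 \left(8 - 64\right) = \left(-62\right) \left(-56\right) = 3472$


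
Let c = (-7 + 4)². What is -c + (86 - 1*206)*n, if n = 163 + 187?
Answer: -42009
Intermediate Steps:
c = 9 (c = (-3)² = 9)
n = 350
-c + (86 - 1*206)*n = -1*9 + (86 - 1*206)*350 = -9 + (86 - 206)*350 = -9 - 120*350 = -9 - 42000 = -42009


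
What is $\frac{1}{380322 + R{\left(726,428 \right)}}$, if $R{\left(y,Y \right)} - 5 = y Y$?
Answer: $\frac{1}{691055} \approx 1.4471 \cdot 10^{-6}$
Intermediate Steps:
$R{\left(y,Y \right)} = 5 + Y y$ ($R{\left(y,Y \right)} = 5 + y Y = 5 + Y y$)
$\frac{1}{380322 + R{\left(726,428 \right)}} = \frac{1}{380322 + \left(5 + 428 \cdot 726\right)} = \frac{1}{380322 + \left(5 + 310728\right)} = \frac{1}{380322 + 310733} = \frac{1}{691055}$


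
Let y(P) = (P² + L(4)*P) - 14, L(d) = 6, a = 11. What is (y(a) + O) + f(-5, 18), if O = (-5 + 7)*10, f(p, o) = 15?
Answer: 208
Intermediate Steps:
O = 20 (O = 2*10 = 20)
y(P) = -14 + P² + 6*P (y(P) = (P² + 6*P) - 14 = -14 + P² + 6*P)
(y(a) + O) + f(-5, 18) = ((-14 + 11² + 6*11) + 20) + 15 = ((-14 + 121 + 66) + 20) + 15 = (173 + 20) + 15 = 193 + 15 = 208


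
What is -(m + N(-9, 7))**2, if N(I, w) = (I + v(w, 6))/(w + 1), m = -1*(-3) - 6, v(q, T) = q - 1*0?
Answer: -169/16 ≈ -10.563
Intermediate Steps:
v(q, T) = q (v(q, T) = q + 0 = q)
m = -3 (m = 3 - 6 = -3)
N(I, w) = (I + w)/(1 + w) (N(I, w) = (I + w)/(w + 1) = (I + w)/(1 + w))
-(m + N(-9, 7))**2 = -(-3 + (-9 + 7)/(1 + 7))**2 = -(-3 - 2/8)**2 = -(-3 + (1/8)*(-2))**2 = -(-3 - 1/4)**2 = -(-13/4)**2 = -1*169/16 = -169/16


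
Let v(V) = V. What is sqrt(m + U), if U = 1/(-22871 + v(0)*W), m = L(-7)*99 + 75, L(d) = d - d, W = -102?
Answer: 2*sqrt(9807793801)/22871 ≈ 8.6602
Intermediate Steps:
L(d) = 0
m = 75 (m = 0*99 + 75 = 0 + 75 = 75)
U = -1/22871 (U = 1/(-22871 + 0*(-102)) = 1/(-22871 + 0) = 1/(-22871) = -1/22871 ≈ -4.3723e-5)
sqrt(m + U) = sqrt(75 - 1/22871) = sqrt(1715324/22871) = 2*sqrt(9807793801)/22871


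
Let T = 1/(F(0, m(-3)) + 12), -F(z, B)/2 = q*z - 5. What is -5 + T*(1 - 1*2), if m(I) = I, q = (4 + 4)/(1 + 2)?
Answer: -111/22 ≈ -5.0455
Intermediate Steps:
q = 8/3 ≈ 2.6667
F(z, B) = 10 - 16*z/3 (F(z, B) = -2*(8*z/3 - 5) = -2*(-5 + 8*z/3) = 10 - 16*z/3)
T = 1/22 (T = 1/((10 - 16/3*0) + 12) = 1/((10 + 0) + 12) = 1/(10 + 12) = 1/22 ≈ 0.045455)
-5 + T*(1 - 1*2) = -5 + (1 - 1*2)/22 = -5 + (1 - 2)/22 = -5 + (1/22)*(-1) = -5 - 1/22 = -111/22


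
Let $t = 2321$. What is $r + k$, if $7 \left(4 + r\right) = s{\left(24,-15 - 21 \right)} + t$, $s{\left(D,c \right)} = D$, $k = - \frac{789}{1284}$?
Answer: $\frac{141405}{428} \approx 330.39$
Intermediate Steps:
$k = - \frac{263}{428}$ ($k = \left(-789\right) \frac{1}{1284} = - \frac{263}{428} \approx -0.61449$)
$r = 331$ ($r = -4 + \frac{24 + 2321}{7} = -4 + \frac{1}{7} \cdot 2345 = -4 + 335 = 331$)
$r + k = 331 - \frac{263}{428} = \frac{141405}{428}$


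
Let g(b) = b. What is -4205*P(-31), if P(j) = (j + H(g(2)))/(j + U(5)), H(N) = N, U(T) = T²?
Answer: -121945/6 ≈ -20324.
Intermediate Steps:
P(j) = (2 + j)/(25 + j) (P(j) = (j + 2)/(j + 5²) = (2 + j)/(j + 25) = (2 + j)/(25 + j))
-4205*P(-31) = -4205*(2 - 31)/(25 - 31) = -4205*(-29)/(-6) = -(-4205)*(-29)/6 = -4205*29/6 = -121945/6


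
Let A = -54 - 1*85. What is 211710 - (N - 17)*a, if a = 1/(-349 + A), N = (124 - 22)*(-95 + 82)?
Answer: 103313137/488 ≈ 2.1171e+5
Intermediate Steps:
A = -139 (A = -54 - 85 = -139)
N = -1326 (N = 102*(-13) = -1326)
a = -1/488 (a = 1/(-349 - 139) = 1/(-488) = -1/488 ≈ -0.0020492)
211710 - (N - 17)*a = 211710 - (-1326 - 17)*(-1)/488 = 211710 - (-1343)*(-1)/488 = 211710 - 1*1343/488 = 211710 - 1343/488 = 103313137/488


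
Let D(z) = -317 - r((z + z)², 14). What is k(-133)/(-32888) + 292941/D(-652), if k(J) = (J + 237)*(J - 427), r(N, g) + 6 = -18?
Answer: -1202147411/1204523 ≈ -998.03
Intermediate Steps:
r(N, g) = -24 (r(N, g) = -6 - 18 = -24)
D(z) = -293 (D(z) = -317 - 1*(-24) = -317 + 24 = -293)
k(J) = (-427 + J)*(237 + J) (k(J) = (237 + J)*(-427 + J) = (-427 + J)*(237 + J))
k(-133)/(-32888) + 292941/D(-652) = (-101199 + (-133)² - 190*(-133))/(-32888) + 292941/(-293) = (-101199 + 17689 + 25270)*(-1/32888) + 292941*(-1/293) = -58240*(-1/32888) - 292941/293 = 7280/4111 - 292941/293 = -1202147411/1204523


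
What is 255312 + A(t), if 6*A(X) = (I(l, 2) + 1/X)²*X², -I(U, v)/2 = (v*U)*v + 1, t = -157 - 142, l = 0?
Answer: 1890673/6 ≈ 3.1511e+5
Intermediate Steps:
t = -299
I(U, v) = -2 - 2*U*v² (I(U, v) = -2*((v*U)*v + 1) = -2*((U*v)*v + 1) = -2*(U*v² + 1) = -2*(1 + U*v²) = -2 - 2*U*v²)
A(X) = X²*(-2 + 1/X)²/6 (A(X) = (((-2 - 2*0*2²) + 1/X)²*X²)/6 = (((-2 - 2*0*4) + 1/X)²*X²)/6 = (((-2 + 0) + 1/X)²*X²)/6 = ((-2 + 1/X)²*X²)/6 = (X²*(-2 + 1/X)²)/6 = X²*(-2 + 1/X)²/6)
255312 + A(t) = 255312 + (-1 + 2*(-299))²/6 = 255312 + (-1 - 598)²/6 = 255312 + (⅙)*(-599)² = 255312 + (⅙)*358801 = 255312 + 358801/6 = 1890673/6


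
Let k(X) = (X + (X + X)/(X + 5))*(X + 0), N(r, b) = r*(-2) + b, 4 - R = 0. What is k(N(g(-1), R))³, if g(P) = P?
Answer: 102503232/1331 ≈ 77012.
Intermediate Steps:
R = 4 (R = 4 - 1*0 = 4 + 0 = 4)
N(r, b) = b - 2*r (N(r, b) = -2*r + b = b - 2*r)
k(X) = X*(X + 2*X/(5 + X)) (k(X) = (X + (2*X)/(5 + X))*X = (X + 2*X/(5 + X))*X = X*(X + 2*X/(5 + X)))
k(N(g(-1), R))³ = ((4 - 2*(-1))²*(7 + (4 - 2*(-1)))/(5 + (4 - 2*(-1))))³ = ((4 + 2)²*(7 + (4 + 2))/(5 + (4 + 2)))³ = (6²*(7 + 6)/(5 + 6))³ = (36*13/11)³ = (36*(1/11)*13)³ = (468/11)³ = 102503232/1331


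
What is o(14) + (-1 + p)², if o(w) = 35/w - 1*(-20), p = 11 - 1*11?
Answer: 47/2 ≈ 23.500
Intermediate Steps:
p = 0 (p = 11 - 11 = 0)
o(w) = 20 + 35/w (o(w) = 35/w + 20 = 20 + 35/w)
o(14) + (-1 + p)² = (20 + 35/14) + (-1 + 0)² = (20 + 35*(1/14)) + (-1)² = (20 + 5/2) + 1 = 45/2 + 1 = 47/2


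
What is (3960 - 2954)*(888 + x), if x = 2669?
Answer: 3578342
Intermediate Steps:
(3960 - 2954)*(888 + x) = (3960 - 2954)*(888 + 2669) = 1006*3557 = 3578342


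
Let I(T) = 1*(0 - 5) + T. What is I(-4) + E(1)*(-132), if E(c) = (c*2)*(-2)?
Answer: 519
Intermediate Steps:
E(c) = -4*c (E(c) = (2*c)*(-2) = -4*c)
I(T) = -5 + T (I(T) = 1*(-5) + T = -5 + T)
I(-4) + E(1)*(-132) = (-5 - 4) - 4*1*(-132) = -9 - 4*(-132) = -9 + 528 = 519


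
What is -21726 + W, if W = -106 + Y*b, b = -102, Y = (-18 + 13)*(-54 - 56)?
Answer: -77932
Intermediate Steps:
Y = 550 (Y = -5*(-110) = 550)
W = -56206 (W = -106 + 550*(-102) = -106 - 56100 = -56206)
-21726 + W = -21726 - 56206 = -77932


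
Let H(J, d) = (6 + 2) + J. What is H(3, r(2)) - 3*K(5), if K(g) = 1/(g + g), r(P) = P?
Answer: 107/10 ≈ 10.700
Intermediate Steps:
H(J, d) = 8 + J
K(g) = 1/(2*g)
H(3, r(2)) - 3*K(5) = (8 + 3) - 3/(2*5) = 11 - 3/(2*5) = 11 - 3*1/10 = 11 - 3/10 = 107/10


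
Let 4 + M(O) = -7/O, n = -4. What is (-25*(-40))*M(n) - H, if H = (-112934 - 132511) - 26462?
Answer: 269657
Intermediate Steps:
M(O) = -4 - 7/O
H = -271907 (H = -245445 - 26462 = -271907)
(-25*(-40))*M(n) - H = (-25*(-40))*(-4 - 7/(-4)) - 1*(-271907) = 1000*(-4 - 7*(-1/4)) + 271907 = 1000*(-4 + 7/4) + 271907 = 1000*(-9/4) + 271907 = -2250 + 271907 = 269657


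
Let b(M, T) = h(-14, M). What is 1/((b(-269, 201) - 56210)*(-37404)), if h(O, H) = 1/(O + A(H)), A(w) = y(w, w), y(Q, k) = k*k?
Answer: 72347/152108036600076 ≈ 4.7563e-10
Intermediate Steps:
y(Q, k) = k²
A(w) = w²
h(O, H) = 1/(O + H²)
b(M, T) = 1/(-14 + M²)
1/((b(-269, 201) - 56210)*(-37404)) = 1/(1/(-14 + (-269)²) - 56210*(-37404)) = -1/37404/(1/(-14 + 72361) - 56210) = -1/37404/(1/72347 - 56210) = -1/37404/(-4066624869/72347) = -72347/4066624869*(-1/37404) = 72347/152108036600076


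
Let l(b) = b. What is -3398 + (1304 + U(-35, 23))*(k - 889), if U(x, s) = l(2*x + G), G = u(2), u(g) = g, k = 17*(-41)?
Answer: -1963694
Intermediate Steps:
k = -697
G = 2
U(x, s) = 2 + 2*x (U(x, s) = 2*x + 2 = 2 + 2*x)
-3398 + (1304 + U(-35, 23))*(k - 889) = -3398 + (1304 + (2 + 2*(-35)))*(-697 - 889) = -3398 + (1304 + (2 - 70))*(-1586) = -3398 + (1304 - 68)*(-1586) = -3398 + 1236*(-1586) = -3398 - 1960296 = -1963694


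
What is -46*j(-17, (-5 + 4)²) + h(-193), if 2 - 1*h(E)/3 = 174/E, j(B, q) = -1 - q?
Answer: 19436/193 ≈ 100.70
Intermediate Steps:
h(E) = 6 - 522/E
-46*j(-17, (-5 + 4)²) + h(-193) = -46*(-1 - (-5 + 4)²) + (6 - 522/(-193)) = -46*(-1 - 1*(-1)²) + (6 - 522*(-1/193)) = -46*(-1 - 1*1) + (6 + 522/193) = -46*(-1 - 1) + 1680/193 = -46*(-2) + 1680/193 = 92 + 1680/193 = 19436/193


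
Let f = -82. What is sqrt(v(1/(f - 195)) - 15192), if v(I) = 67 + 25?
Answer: 10*I*sqrt(151) ≈ 122.88*I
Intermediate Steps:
v(I) = 92
sqrt(v(1/(f - 195)) - 15192) = sqrt(92 - 15192) = sqrt(-15100) = 10*I*sqrt(151)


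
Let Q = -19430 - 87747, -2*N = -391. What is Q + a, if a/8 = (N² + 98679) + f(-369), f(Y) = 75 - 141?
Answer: 987489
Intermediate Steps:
N = 391/2 (N = -½*(-391) = 391/2 ≈ 195.50)
Q = -107177
f(Y) = -66
a = 1094666 (a = 8*(((391/2)² + 98679) - 66) = 8*((152881/4 + 98679) - 66) = 8*(547597/4 - 66) = 8*(547333/4) = 1094666)
Q + a = -107177 + 1094666 = 987489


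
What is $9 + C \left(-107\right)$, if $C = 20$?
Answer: $-2131$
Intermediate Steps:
$9 + C \left(-107\right) = 9 + 20 \left(-107\right) = 9 - 2140 = -2131$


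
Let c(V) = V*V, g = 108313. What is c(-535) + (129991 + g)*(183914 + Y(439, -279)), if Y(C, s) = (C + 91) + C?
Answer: 44058644657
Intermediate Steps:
Y(C, s) = 91 + 2*C (Y(C, s) = (91 + C) + C = 91 + 2*C)
c(V) = V²
c(-535) + (129991 + g)*(183914 + Y(439, -279)) = (-535)² + (129991 + 108313)*(183914 + (91 + 2*439)) = 286225 + 238304*(183914 + (91 + 878)) = 286225 + 238304*(183914 + 969) = 286225 + 238304*184883 = 286225 + 44058358432 = 44058644657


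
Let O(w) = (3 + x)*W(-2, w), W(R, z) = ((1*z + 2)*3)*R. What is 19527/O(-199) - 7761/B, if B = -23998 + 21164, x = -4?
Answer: -295936/21473 ≈ -13.782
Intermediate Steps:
B = -2834
W(R, z) = R*(6 + 3*z) (W(R, z) = ((z + 2)*3)*R = ((2 + z)*3)*R = (6 + 3*z)*R = R*(6 + 3*z))
O(w) = 12 + 6*w (O(w) = (3 - 4)*(3*(-2)*(2 + w)) = -(-12 - 6*w) = 12 + 6*w)
19527/O(-199) - 7761/B = 19527/(12 + 6*(-199)) - 7761/(-2834) = 19527/(12 - 1194) - 7761*(-1/2834) = 19527/(-1182) + 597/218 = 19527*(-1/1182) + 597/218 = -6509/394 + 597/218 = -295936/21473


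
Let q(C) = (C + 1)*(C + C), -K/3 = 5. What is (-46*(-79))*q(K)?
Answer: 1526280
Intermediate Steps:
K = -15 (K = -3*5 = -15)
q(C) = 2*C*(1 + C) (q(C) = (1 + C)*(2*C) = 2*C*(1 + C))
(-46*(-79))*q(K) = (-46*(-79))*(2*(-15)*(1 - 15)) = 3634*(2*(-15)*(-14)) = 3634*420 = 1526280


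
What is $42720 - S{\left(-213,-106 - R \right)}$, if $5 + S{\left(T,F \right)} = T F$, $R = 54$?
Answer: $8645$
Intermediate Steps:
$S{\left(T,F \right)} = -5 + F T$ ($S{\left(T,F \right)} = -5 + T F = -5 + F T$)
$42720 - S{\left(-213,-106 - R \right)} = 42720 - \left(-5 + \left(-106 - 54\right) \left(-213\right)\right) = 42720 - \left(-5 - -34080\right) = 42720 - \left(-5 + 34080\right) = 42720 - 34075 = 8645$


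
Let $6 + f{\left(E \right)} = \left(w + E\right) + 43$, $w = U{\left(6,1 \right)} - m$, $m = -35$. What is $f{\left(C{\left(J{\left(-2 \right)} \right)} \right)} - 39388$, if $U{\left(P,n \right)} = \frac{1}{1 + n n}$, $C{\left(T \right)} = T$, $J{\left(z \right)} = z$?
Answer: $- \frac{78635}{2} \approx -39318.0$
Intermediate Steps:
$U{\left(P,n \right)} = \frac{1}{1 + n^{2}}$
$w = \frac{71}{2}$ ($w = \frac{1}{1 + 1^{2}} - -35 = \frac{1}{1 + 1} + 35 = \frac{1}{2} + 35 = \frac{71}{2} \approx 35.5$)
$f{\left(E \right)} = \frac{145}{2} + E$ ($f{\left(E \right)} = -6 + \left(\left(\frac{71}{2} + E\right) + 43\right) = -6 + \left(\frac{157}{2} + E\right) = \frac{145}{2} + E$)
$f{\left(C{\left(J{\left(-2 \right)} \right)} \right)} - 39388 = \left(\frac{145}{2} - 2\right) - 39388 = \frac{141}{2} - 39388 = - \frac{78635}{2}$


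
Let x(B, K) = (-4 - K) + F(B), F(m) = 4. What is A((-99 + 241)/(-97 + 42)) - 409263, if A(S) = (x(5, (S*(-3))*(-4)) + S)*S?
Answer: -112567489/275 ≈ -4.0934e+5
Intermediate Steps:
x(B, K) = -K (x(B, K) = (-4 - K) + 4 = -K)
A(S) = -11*S² (A(S) = (-S*(-3)*(-4) + S)*S = (-(-3*S)*(-4) + S)*S = (-12*S + S)*S = (-11*S)*S = -11*S²)
A((-99 + 241)/(-97 + 42)) - 409263 = -11*(-99 + 241)²/(-97 + 42)² - 409263 = -11*(142/(-55))² - 409263 = -11*(142*(-1/55))² - 409263 = -11*(-142/55)² - 409263 = -11*20164/3025 - 409263 = -20164/275 - 409263 = -112567489/275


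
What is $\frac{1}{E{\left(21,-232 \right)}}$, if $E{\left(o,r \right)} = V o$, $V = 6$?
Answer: $\frac{1}{126} \approx 0.0079365$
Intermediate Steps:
$E{\left(o,r \right)} = 6 o$
$\frac{1}{E{\left(21,-232 \right)}} = \frac{1}{6 \cdot 21} = \frac{1}{126}$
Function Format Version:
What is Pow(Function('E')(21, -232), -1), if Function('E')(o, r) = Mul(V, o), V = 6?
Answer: Rational(1, 126) ≈ 0.0079365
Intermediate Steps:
Function('E')(o, r) = Mul(6, o)
Pow(Function('E')(21, -232), -1) = Pow(Mul(6, 21), -1) = Pow(126, -1) = Rational(1, 126)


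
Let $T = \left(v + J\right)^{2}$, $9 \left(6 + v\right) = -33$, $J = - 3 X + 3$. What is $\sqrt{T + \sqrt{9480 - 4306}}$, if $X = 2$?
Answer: $\frac{\sqrt{1444 + 9 \sqrt{5174}}}{3} \approx 15.244$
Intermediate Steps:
$J = -3$ ($J = \left(-3\right) 2 + 3 = -6 + 3 = -3$)
$v = - \frac{29}{3}$ ($v = -6 + \frac{1}{9} \left(-33\right) = -6 - \frac{11}{3} = - \frac{29}{3} \approx -9.6667$)
$T = \frac{1444}{9}$ ($T = \left(- \frac{29}{3} - 3\right)^{2} = \left(- \frac{38}{3}\right)^{2} = \frac{1444}{9} \approx 160.44$)
$\sqrt{T + \sqrt{9480 - 4306}} = \sqrt{\frac{1444}{9} + \sqrt{9480 - 4306}} = \sqrt{\frac{1444}{9} + \sqrt{5174}}$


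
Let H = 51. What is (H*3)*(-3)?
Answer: -459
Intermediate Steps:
(H*3)*(-3) = (51*3)*(-3) = 153*(-3) = -459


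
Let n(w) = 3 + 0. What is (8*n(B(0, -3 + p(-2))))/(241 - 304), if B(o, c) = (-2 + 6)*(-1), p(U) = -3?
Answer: -8/21 ≈ -0.38095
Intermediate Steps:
B(o, c) = -4 (B(o, c) = 4*(-1) = -4)
n(w) = 3
(8*n(B(0, -3 + p(-2))))/(241 - 304) = (8*3)/(241 - 304) = 24/(-63) = -1/63*24 = -8/21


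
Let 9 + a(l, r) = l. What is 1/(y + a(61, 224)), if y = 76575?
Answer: 1/76627 ≈ 1.3050e-5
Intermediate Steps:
a(l, r) = -9 + l
1/(y + a(61, 224)) = 1/(76575 + (-9 + 61)) = 1/(76575 + 52) = 1/76627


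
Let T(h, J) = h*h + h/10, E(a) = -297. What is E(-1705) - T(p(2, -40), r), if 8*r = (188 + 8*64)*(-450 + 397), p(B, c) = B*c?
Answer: -6689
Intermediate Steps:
r = -9275/2 (r = ((188 + 8*64)*(-450 + 397))/8 = ((188 + 512)*(-53))/8 = (700*(-53))/8 = (⅛)*(-37100) = -9275/2 ≈ -4637.5)
T(h, J) = h² + h/10 (T(h, J) = h² + h*(⅒) = h² + h/10)
E(-1705) - T(p(2, -40), r) = -297 - 2*(-40)*(⅒ + 2*(-40)) = -297 - (-80)*(⅒ - 80) = -297 - (-80)*(-799)/10 = -297 - 1*6392 = -297 - 6392 = -6689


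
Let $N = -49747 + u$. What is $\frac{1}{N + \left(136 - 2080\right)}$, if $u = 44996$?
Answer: $- \frac{1}{6695} \approx -0.00014937$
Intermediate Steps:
$N = -4751$ ($N = -49747 + 44996 = -4751$)
$\frac{1}{N + \left(136 - 2080\right)} = \frac{1}{-4751 + \left(136 - 2080\right)} = \frac{1}{-4751 - 1944} = \frac{1}{-6695} = - \frac{1}{6695}$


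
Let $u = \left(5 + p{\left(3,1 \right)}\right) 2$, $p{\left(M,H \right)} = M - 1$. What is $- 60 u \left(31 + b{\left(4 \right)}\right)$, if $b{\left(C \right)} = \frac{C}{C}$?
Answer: $-26880$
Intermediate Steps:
$p{\left(M,H \right)} = -1 + M$
$b{\left(C \right)} = 1$
$u = 14$ ($u = \left(5 + \left(-1 + 3\right)\right) 2 = \left(5 + 2\right) 2 = 7 \cdot 2 = 14$)
$- 60 u \left(31 + b{\left(4 \right)}\right) = \left(-60\right) 14 \left(31 + 1\right) = \left(-840\right) 32 = -26880$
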